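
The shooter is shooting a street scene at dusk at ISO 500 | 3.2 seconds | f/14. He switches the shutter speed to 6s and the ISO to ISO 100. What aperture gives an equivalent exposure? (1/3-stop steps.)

Shutter speed: 3.2 → 4 → 5 → 6 — 1 stop slower (brighter).
ISO: 500 → 400 → 320 → 250 → 200 → 160 → 125 → 100 — 2 1/3 stops dropped (darker).
Net change so far: 1 1/3 stops darker. Offset with the aperture: f/14 → f/13 → f/11 → f/10 → f/9.

f/9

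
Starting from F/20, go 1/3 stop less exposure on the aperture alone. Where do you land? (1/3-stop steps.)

f/22

Aperture: f/20 → f/22 — 1/3 stop narrower (darker).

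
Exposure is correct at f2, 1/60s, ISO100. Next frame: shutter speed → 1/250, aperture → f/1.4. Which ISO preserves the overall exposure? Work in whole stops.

ISO 200

Shutter speed: 1/60 → 1/125 → 1/250 — 2 stops faster (darker).
Aperture: f/2 → f/1.4 — 1 stop larger aperture (brighter).
Net change so far: 1 stop darker. Offset with the ISO: 100 → 200.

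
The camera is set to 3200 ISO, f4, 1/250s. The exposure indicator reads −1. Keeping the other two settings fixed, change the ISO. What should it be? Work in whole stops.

ISO 6400

Underexposed by 1 stop → need 1 stop brighter.
ISO: 3200 → 6400.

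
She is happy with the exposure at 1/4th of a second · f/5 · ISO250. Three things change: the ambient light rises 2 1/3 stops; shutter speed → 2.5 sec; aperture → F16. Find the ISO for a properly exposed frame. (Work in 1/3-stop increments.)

ISO 50

Scene light: 2 1/3 stops brighter.
Shutter speed: 1/4 → 0.3 → 0.4 → 0.5 → 0.6 → 0.8 → 1 → 1.3 → 1.6 → 2 → 2.5 — 3 1/3 stops longer (brighter).
Aperture: f/5 → f/5.6 → f/6.3 → f/7.1 → f/8 → f/9 → f/10 → f/11 → f/13 → f/14 → f/16 — 3 1/3 stops stopped down (darker).
Net so far: 2 1/3 stops brighter. ISO: 250 → 200 → 160 → 125 → 100 → 80 → 64 → 50.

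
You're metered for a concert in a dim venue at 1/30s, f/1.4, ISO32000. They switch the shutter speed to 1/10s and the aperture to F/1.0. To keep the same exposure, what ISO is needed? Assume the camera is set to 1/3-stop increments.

ISO 5000

Shutter speed: 1/30 → 1/25 → 1/20 → 1/15 → 1/13 → 1/10 — 1 2/3 stops longer (brighter).
Aperture: f/1.4 → f/1.2 → f/1.1 → f/1.0 — 1 stop opened up (brighter).
Net change so far: 2 2/3 stops brighter. Offset with the ISO: 32000 → 25600 → 20000 → 16000 → 12800 → 10000 → 8000 → 6400 → 5000.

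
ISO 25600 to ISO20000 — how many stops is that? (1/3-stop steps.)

1/3 stop

25600 → 20000 — count the steps: 1 third-stops = 1/3 stop.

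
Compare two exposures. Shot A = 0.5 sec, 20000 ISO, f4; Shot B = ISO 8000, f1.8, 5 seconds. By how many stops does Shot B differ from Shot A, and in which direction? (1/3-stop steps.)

4 1/3 stops brighter

Aperture: f/4 → f/3.5 → f/3.2 → f/2.8 → f/2.5 → f/2.2 → f/2 → f/1.8 — 2 1/3 stops larger aperture (brighter).
Shutter speed: 0.5 → 0.6 → 0.8 → 1 → 1.3 → 1.6 → 2 → 2.5 → 3.2 → 4 → 5 — 3 1/3 stops longer (brighter).
ISO: 20000 → 16000 → 12800 → 10000 → 8000 — 1 1/3 stops dropped (darker).
Net: +2 1/3 +3 1/3 −1 1/3 = +4 1/3 stops.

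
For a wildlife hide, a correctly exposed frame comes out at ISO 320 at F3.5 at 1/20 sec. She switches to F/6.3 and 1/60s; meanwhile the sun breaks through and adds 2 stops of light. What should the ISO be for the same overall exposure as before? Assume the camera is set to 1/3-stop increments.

Scene light: 2 stops brighter.
Aperture: f/3.5 → f/4 → f/4.5 → f/5 → f/5.6 → f/6.3 — 1 2/3 stops smaller aperture (darker).
Shutter speed: 1/20 → 1/25 → 1/30 → 1/40 → 1/50 → 1/60 — 1 2/3 stops shorter (darker).
Net so far: 1 1/3 stops darker. ISO: 320 → 400 → 500 → 640 → 800.

ISO 800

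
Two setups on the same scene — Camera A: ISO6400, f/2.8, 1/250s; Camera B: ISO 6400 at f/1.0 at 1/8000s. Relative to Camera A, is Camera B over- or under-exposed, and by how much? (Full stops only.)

2 stops darker

Aperture: f/2.8 → f/2 → f/1.4 → f/1.0 — 3 stops wider (brighter).
Shutter speed: 1/250 → 1/500 → 1/1000 → 1/2000 → 1/4000 → 1/8000 — 5 stops faster (darker).
ISO: unchanged.
Net: +3 −5 = −2 stops.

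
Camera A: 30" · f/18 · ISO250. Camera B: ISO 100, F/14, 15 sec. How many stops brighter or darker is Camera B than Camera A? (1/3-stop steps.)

Aperture: f/18 → f/16 → f/14 — 2/3 stop opened up (brighter).
Shutter speed: 30 → 25 → 20 → 15 — 1 stop shorter (darker).
ISO: 250 → 200 → 160 → 125 → 100 — 1 1/3 stops dropped (darker).
Net: +2/3 −1 −1 1/3 = −1 2/3 stops.

1 2/3 stops darker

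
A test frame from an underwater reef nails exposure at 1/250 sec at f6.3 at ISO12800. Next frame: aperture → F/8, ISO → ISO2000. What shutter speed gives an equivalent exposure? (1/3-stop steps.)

Aperture: f/6.3 → f/7.1 → f/8 — 2/3 stop narrower (darker).
ISO: 12800 → 10000 → 8000 → 6400 → 5000 → 4000 → 3200 → 2500 → 2000 — 2 2/3 stops lower (darker).
Net change so far: 3 1/3 stops darker. Offset with the shutter speed: 1/250 → 1/200 → 1/160 → 1/125 → 1/100 → 1/80 → 1/60 → 1/50 → 1/40 → 1/30 → 1/25.

1/25s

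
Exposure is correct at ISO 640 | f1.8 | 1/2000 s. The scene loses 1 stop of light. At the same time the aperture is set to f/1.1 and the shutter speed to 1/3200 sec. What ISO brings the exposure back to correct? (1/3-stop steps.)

Scene light: 1 stop darker.
Aperture: f/1.8 → f/1.6 → f/1.4 → f/1.2 → f/1.1 — 1 1/3 stops opened up (brighter).
Shutter speed: 1/2000 → 1/2500 → 1/3200 — 2/3 stop shorter (darker).
Net so far: 1/3 stop darker. ISO: 640 → 800.

ISO 800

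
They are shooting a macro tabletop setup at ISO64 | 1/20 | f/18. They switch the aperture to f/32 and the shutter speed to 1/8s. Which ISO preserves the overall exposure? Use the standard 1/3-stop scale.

ISO 80

Aperture: f/18 → f/20 → f/22 → f/25 → f/29 → f/32 — 1 2/3 stops smaller aperture (darker).
Shutter speed: 1/20 → 1/15 → 1/13 → 1/10 → 1/8 — 1 1/3 stops longer (brighter).
Net change so far: 1/3 stop darker. Offset with the ISO: 64 → 80.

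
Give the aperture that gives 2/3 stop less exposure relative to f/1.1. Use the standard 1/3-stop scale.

f/1.4

Aperture: f/1.1 → f/1.2 → f/1.4 — 2/3 stop stopped down (darker).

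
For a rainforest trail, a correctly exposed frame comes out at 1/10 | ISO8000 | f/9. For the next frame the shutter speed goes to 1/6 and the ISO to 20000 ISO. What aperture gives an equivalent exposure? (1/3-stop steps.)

f/18

Shutter speed: 1/10 → 1/8 → 1/6 — 2/3 stop slower (brighter).
ISO: 8000 → 10000 → 12800 → 16000 → 20000 — 1 1/3 stops raised (brighter).
Net change so far: 2 stops brighter. Offset with the aperture: f/9 → f/10 → f/11 → f/13 → f/14 → f/16 → f/18.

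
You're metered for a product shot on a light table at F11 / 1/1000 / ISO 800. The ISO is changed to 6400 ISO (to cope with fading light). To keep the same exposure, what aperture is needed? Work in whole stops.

f/32

ISO: 800 → 1600 → 3200 → 6400 — 3 stops raised (brighter).
Need 3 stops darker from the aperture: f/11 → f/16 → f/22 → f/32.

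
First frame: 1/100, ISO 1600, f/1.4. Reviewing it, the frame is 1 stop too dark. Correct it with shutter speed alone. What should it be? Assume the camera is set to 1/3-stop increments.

1/50s

Underexposed by 1 stop → need 1 stop brighter.
Shutter speed: 1/100 → 1/80 → 1/60 → 1/50.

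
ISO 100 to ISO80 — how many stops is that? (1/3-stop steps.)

1/3 stop

100 → 80 — count the steps: 1 third-stops = 1/3 stop.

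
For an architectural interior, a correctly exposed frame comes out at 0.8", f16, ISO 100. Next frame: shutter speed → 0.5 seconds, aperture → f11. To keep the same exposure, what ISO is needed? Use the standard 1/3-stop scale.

ISO 80

Shutter speed: 0.8 → 0.6 → 0.5 — 2/3 stop faster (darker).
Aperture: f/16 → f/14 → f/13 → f/11 — 1 stop wider (brighter).
Net change so far: 1/3 stop brighter. Offset with the ISO: 100 → 80.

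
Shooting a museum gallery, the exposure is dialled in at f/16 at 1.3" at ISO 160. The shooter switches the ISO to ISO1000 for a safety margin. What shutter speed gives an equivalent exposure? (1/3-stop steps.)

1/5s

ISO: 160 → 200 → 250 → 320 → 400 → 500 → 640 → 800 → 1000 — 2 2/3 stops raised (brighter).
Need 2 2/3 stops darker from the shutter speed: 1.3 → 1 → 0.8 → 0.6 → 0.5 → 0.4 → 0.3 → 1/4 → 1/5.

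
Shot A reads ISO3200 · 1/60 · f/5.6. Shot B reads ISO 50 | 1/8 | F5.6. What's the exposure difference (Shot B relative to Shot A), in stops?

3 stops darker

Aperture: unchanged.
Shutter speed: 1/60 → 1/30 → 1/15 → 1/8 — 3 stops slower (brighter).
ISO: 3200 → 1600 → 800 → 400 → 200 → 100 → 50 — 6 stops lower (darker).
Net: +3 −6 = −3 stops.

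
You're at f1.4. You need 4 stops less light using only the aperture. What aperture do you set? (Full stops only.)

f/5.6

Aperture: f/1.4 → f/2 → f/2.8 → f/4 → f/5.6 — 4 stops smaller aperture (darker).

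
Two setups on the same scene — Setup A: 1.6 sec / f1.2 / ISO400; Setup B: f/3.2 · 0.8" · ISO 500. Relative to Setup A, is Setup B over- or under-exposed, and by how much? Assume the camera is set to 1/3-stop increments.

Aperture: f/1.2 → f/1.4 → f/1.6 → f/1.8 → f/2 → f/2.2 → f/2.5 → f/2.8 → f/3.2 — 2 2/3 stops stopped down (darker).
Shutter speed: 1.6 → 1.3 → 1 → 0.8 — 1 stop shorter (darker).
ISO: 400 → 500 — 1/3 stop higher (brighter).
Net: −2 2/3 −1 +1/3 = −3 1/3 stops.

3 1/3 stops darker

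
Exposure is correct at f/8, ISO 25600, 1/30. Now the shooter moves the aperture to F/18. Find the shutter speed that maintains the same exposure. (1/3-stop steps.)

1/6s

Aperture: f/8 → f/9 → f/10 → f/11 → f/13 → f/14 → f/16 → f/18 — 2 1/3 stops stopped down (darker).
Need 2 1/3 stops brighter from the shutter speed: 1/30 → 1/25 → 1/20 → 1/15 → 1/13 → 1/10 → 1/8 → 1/6.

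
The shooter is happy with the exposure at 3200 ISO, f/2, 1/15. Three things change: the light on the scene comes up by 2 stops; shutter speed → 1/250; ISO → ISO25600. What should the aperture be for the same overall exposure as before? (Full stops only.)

f/2.8

Scene light: 2 stops brighter.
Shutter speed: 1/15 → 1/30 → 1/60 → 1/125 → 1/250 — 4 stops shorter (darker).
ISO: 3200 → 6400 → 12800 → 25600 — 3 stops higher (brighter).
Net so far: 1 stop brighter. Aperture: f/2 → f/2.8.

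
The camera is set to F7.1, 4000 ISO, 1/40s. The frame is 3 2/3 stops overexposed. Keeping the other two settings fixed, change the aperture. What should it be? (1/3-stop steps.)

Overexposed by 3 2/3 stops → need 3 2/3 stops darker.
Aperture: f/7.1 → f/8 → f/9 → f/10 → f/11 → f/13 → f/14 → f/16 → f/18 → f/20 → f/22 → f/25.

f/25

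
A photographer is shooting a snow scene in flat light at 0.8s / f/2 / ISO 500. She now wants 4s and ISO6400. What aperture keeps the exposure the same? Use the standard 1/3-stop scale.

Shutter speed: 0.8 → 1 → 1.3 → 1.6 → 2 → 2.5 → 3.2 → 4 — 2 1/3 stops longer (brighter).
ISO: 500 → 640 → 800 → 1000 → 1250 → 1600 → 2000 → 2500 → 3200 → 4000 → 5000 → 6400 — 3 2/3 stops raised (brighter).
Net change so far: 6 stops brighter. Offset with the aperture: f/2 → f/2.2 → f/2.5 → f/2.8 → f/3.2 → f/3.5 → f/4 → f/4.5 → f/5 → f/5.6 → f/6.3 → f/7.1 → f/8 → f/9 → f/10 → f/11 → f/13 → f/14 → f/16.

f/16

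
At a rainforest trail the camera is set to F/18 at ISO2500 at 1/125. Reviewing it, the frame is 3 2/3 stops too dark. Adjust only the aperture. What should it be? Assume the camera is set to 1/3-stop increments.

Underexposed by 3 2/3 stops → need 3 2/3 stops brighter.
Aperture: f/18 → f/16 → f/14 → f/13 → f/11 → f/10 → f/9 → f/8 → f/7.1 → f/6.3 → f/5.6 → f/5.

f/5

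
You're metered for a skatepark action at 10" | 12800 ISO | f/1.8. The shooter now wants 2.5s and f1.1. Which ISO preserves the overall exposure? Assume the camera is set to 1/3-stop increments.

Shutter speed: 10 → 8 → 6 → 5 → 4 → 3.2 → 2.5 — 2 stops faster (darker).
Aperture: f/1.8 → f/1.6 → f/1.4 → f/1.2 → f/1.1 — 1 1/3 stops opened up (brighter).
Net change so far: 2/3 stop darker. Offset with the ISO: 12800 → 16000 → 20000.

ISO 20000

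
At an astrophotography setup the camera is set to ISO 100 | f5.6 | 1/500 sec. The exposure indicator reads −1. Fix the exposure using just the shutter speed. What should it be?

1/250s

Underexposed by 1 stop → need 1 stop brighter.
Shutter speed: 1/500 → 1/250.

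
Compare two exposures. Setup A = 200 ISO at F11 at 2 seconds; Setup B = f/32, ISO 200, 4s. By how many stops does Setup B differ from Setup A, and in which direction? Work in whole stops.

Aperture: f/11 → f/16 → f/22 → f/32 — 3 stops smaller aperture (darker).
Shutter speed: 2 → 4 — 1 stop slower (brighter).
ISO: unchanged.
Net: −3 +1 = −2 stops.

2 stops darker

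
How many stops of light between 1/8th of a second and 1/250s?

5 stops

1/8 → 1/15 → 1/30 → 1/60 → 1/125 → 1/250 — count the steps: 5 stops.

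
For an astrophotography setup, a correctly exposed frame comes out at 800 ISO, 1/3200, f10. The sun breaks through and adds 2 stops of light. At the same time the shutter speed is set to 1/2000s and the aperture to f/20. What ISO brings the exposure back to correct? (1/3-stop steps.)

Scene light: 2 stops brighter.
Shutter speed: 1/3200 → 1/2500 → 1/2000 — 2/3 stop longer (brighter).
Aperture: f/10 → f/11 → f/13 → f/14 → f/16 → f/18 → f/20 — 2 stops stopped down (darker).
Net so far: 2/3 stop brighter. ISO: 800 → 640 → 500.

ISO 500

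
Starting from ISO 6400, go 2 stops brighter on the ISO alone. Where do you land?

ISO 25600

ISO: 6400 → 12800 → 25600 — 2 stops raised (brighter).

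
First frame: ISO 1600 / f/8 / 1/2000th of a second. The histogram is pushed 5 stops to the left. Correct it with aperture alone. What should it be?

f/1.4

Underexposed by 5 stops → need 5 stops brighter.
Aperture: f/8 → f/5.6 → f/4 → f/2.8 → f/2 → f/1.4.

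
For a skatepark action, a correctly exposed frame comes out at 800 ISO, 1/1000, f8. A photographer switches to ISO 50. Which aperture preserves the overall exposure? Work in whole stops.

ISO: 800 → 400 → 200 → 100 → 50 — 4 stops dropped (darker).
Need 4 stops brighter from the aperture: f/8 → f/5.6 → f/4 → f/2.8 → f/2.

f/2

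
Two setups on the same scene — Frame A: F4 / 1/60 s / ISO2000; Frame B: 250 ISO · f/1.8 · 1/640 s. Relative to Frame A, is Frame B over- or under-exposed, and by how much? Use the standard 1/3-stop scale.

Aperture: f/4 → f/3.5 → f/3.2 → f/2.8 → f/2.5 → f/2.2 → f/2 → f/1.8 — 2 1/3 stops wider (brighter).
Shutter speed: 1/60 → 1/80 → 1/100 → 1/125 → 1/160 → 1/200 → 1/250 → 1/320 → 1/400 → 1/500 → 1/640 — 3 1/3 stops shorter (darker).
ISO: 2000 → 1600 → 1250 → 1000 → 800 → 640 → 500 → 400 → 320 → 250 — 3 stops dropped (darker).
Net: +2 1/3 −3 1/3 −3 = −4 stops.

4 stops darker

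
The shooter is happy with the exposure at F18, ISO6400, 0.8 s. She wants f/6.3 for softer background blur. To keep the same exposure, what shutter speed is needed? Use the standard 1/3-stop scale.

1/10s

Aperture: f/18 → f/16 → f/14 → f/13 → f/11 → f/10 → f/9 → f/8 → f/7.1 → f/6.3 — 3 stops opened up (brighter).
Need 3 stops darker from the shutter speed: 0.8 → 0.6 → 0.5 → 0.4 → 0.3 → 1/4 → 1/5 → 1/6 → 1/8 → 1/10.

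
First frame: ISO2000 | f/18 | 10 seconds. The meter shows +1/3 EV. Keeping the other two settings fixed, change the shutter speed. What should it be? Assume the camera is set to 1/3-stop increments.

Overexposed by 1/3 stop → need 1/3 stop darker.
Shutter speed: 10 → 8.

8 s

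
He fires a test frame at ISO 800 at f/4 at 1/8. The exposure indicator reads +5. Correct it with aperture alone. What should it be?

Overexposed by 5 stops → need 5 stops darker.
Aperture: f/4 → f/5.6 → f/8 → f/11 → f/16 → f/22.

f/22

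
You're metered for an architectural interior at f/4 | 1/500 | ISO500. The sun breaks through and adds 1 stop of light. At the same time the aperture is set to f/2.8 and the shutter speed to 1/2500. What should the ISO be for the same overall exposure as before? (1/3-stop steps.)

ISO 640

Scene light: 1 stop brighter.
Aperture: f/4 → f/3.5 → f/3.2 → f/2.8 — 1 stop larger aperture (brighter).
Shutter speed: 1/500 → 1/640 → 1/800 → 1/1000 → 1/1250 → 1/1600 → 1/2000 → 1/2500 — 2 1/3 stops shorter (darker).
Net so far: 1/3 stop darker. ISO: 500 → 640.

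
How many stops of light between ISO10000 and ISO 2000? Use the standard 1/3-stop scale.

2 1/3 stops

10000 → 8000 → 6400 → 5000 → 4000 → 3200 → 2500 → 2000 — count the steps: 7 third-stops = 2 1/3 stops.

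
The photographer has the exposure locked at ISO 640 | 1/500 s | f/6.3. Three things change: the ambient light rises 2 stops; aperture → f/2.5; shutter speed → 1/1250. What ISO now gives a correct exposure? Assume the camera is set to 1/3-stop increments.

Scene light: 2 stops brighter.
Aperture: f/6.3 → f/5.6 → f/5 → f/4.5 → f/4 → f/3.5 → f/3.2 → f/2.8 → f/2.5 — 2 2/3 stops wider (brighter).
Shutter speed: 1/500 → 1/640 → 1/800 → 1/1000 → 1/1250 — 1 1/3 stops shorter (darker).
Net so far: 3 1/3 stops brighter. ISO: 640 → 500 → 400 → 320 → 250 → 200 → 160 → 125 → 100 → 80 → 64.

ISO 64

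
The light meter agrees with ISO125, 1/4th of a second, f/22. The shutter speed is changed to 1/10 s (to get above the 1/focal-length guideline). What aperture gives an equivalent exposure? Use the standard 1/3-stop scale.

Shutter speed: 1/4 → 1/5 → 1/6 → 1/8 → 1/10 — 1 1/3 stops faster (darker).
Need 1 1/3 stops brighter from the aperture: f/22 → f/20 → f/18 → f/16 → f/14.

f/14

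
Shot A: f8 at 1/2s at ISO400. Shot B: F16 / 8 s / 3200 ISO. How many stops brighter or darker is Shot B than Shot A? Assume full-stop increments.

5 stops brighter

Aperture: f/8 → f/11 → f/16 — 2 stops stopped down (darker).
Shutter speed: 1/2 → 1 → 2 → 4 → 8 — 4 stops slower (brighter).
ISO: 400 → 800 → 1600 → 3200 — 3 stops higher (brighter).
Net: −2 +4 +3 = +5 stops.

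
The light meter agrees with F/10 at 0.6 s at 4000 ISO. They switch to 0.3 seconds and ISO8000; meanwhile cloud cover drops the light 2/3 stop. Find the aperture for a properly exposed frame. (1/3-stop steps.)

f/8

Scene light: 2/3 stop darker.
Shutter speed: 0.6 → 0.5 → 0.4 → 0.3 — 1 stop faster (darker).
ISO: 4000 → 5000 → 6400 → 8000 — 1 stop raised (brighter).
Net so far: 2/3 stop darker. Aperture: f/10 → f/9 → f/8.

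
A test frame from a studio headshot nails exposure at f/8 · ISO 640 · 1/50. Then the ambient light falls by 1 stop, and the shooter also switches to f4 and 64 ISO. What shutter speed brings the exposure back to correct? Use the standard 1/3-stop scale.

Scene light: 1 stop darker.
Aperture: f/8 → f/7.1 → f/6.3 → f/5.6 → f/5 → f/4.5 → f/4 — 2 stops opened up (brighter).
ISO: 640 → 500 → 400 → 320 → 250 → 200 → 160 → 125 → 100 → 80 → 64 — 3 1/3 stops dropped (darker).
Net so far: 2 1/3 stops darker. Shutter speed: 1/50 → 1/40 → 1/30 → 1/25 → 1/20 → 1/15 → 1/13 → 1/10.

1/10s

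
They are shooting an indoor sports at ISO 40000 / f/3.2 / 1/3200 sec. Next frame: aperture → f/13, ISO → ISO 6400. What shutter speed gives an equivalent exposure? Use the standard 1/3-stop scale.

1/30s

Aperture: f/3.2 → f/3.5 → f/4 → f/4.5 → f/5 → f/5.6 → f/6.3 → f/7.1 → f/8 → f/9 → f/10 → f/11 → f/13 — 4 stops smaller aperture (darker).
ISO: 40000 → 32000 → 25600 → 20000 → 16000 → 12800 → 10000 → 8000 → 6400 — 2 2/3 stops lower (darker).
Net change so far: 6 2/3 stops darker. Offset with the shutter speed: 1/3200 → 1/2500 → 1/2000 → 1/1600 → 1/1250 → 1/1000 → 1/800 → 1/640 → 1/500 → 1/400 → 1/320 → 1/250 → 1/200 → 1/160 → 1/125 → 1/100 → 1/80 → 1/60 → 1/50 → 1/40 → 1/30.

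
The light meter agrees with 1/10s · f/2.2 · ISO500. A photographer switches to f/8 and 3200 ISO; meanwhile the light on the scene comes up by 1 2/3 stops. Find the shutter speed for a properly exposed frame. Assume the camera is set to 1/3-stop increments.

Scene light: 1 2/3 stops brighter.
Aperture: f/2.2 → f/2.5 → f/2.8 → f/3.2 → f/3.5 → f/4 → f/4.5 → f/5 → f/5.6 → f/6.3 → f/7.1 → f/8 — 3 2/3 stops narrower (darker).
ISO: 500 → 640 → 800 → 1000 → 1250 → 1600 → 2000 → 2500 → 3200 — 2 2/3 stops higher (brighter).
Net so far: 2/3 stop brighter. Shutter speed: 1/10 → 1/13 → 1/15.

1/15s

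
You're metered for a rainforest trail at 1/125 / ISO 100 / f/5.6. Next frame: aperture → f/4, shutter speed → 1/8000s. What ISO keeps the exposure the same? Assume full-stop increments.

ISO 3200

Aperture: f/5.6 → f/4 — 1 stop larger aperture (brighter).
Shutter speed: 1/125 → 1/250 → 1/500 → 1/1000 → 1/2000 → 1/4000 → 1/8000 — 6 stops shorter (darker).
Net change so far: 5 stops darker. Offset with the ISO: 100 → 200 → 400 → 800 → 1600 → 3200.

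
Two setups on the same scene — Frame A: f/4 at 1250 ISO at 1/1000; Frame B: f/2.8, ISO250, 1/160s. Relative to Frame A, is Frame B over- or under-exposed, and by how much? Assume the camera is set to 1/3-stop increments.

Aperture: f/4 → f/3.5 → f/3.2 → f/2.8 — 1 stop wider (brighter).
Shutter speed: 1/1000 → 1/800 → 1/640 → 1/500 → 1/400 → 1/320 → 1/250 → 1/200 → 1/160 — 2 2/3 stops longer (brighter).
ISO: 1250 → 1000 → 800 → 640 → 500 → 400 → 320 → 250 — 2 1/3 stops lower (darker).
Net: +1 +2 2/3 −2 1/3 = +1 1/3 stops.

1 1/3 stops brighter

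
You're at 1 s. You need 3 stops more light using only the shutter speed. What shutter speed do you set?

8 s

Shutter speed: 1 → 2 → 4 → 8 — 3 stops longer (brighter).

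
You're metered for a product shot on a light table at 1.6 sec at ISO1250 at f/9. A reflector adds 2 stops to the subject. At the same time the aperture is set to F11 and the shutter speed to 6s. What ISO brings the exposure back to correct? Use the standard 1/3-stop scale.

ISO 125

Scene light: 2 stops brighter.
Aperture: f/9 → f/10 → f/11 — 2/3 stop stopped down (darker).
Shutter speed: 1.6 → 2 → 2.5 → 3.2 → 4 → 5 → 6 — 2 stops longer (brighter).
Net so far: 3 1/3 stops brighter. ISO: 1250 → 1000 → 800 → 640 → 500 → 400 → 320 → 250 → 200 → 160 → 125.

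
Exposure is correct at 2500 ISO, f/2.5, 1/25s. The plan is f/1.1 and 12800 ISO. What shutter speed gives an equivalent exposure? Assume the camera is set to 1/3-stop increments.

Aperture: f/2.5 → f/2.2 → f/2 → f/1.8 → f/1.6 → f/1.4 → f/1.2 → f/1.1 — 2 1/3 stops opened up (brighter).
ISO: 2500 → 3200 → 4000 → 5000 → 6400 → 8000 → 10000 → 12800 — 2 1/3 stops higher (brighter).
Net change so far: 4 2/3 stops brighter. Offset with the shutter speed: 1/25 → 1/30 → 1/40 → 1/50 → 1/60 → 1/80 → 1/100 → 1/125 → 1/160 → 1/200 → 1/250 → 1/320 → 1/400 → 1/500 → 1/640.

1/640s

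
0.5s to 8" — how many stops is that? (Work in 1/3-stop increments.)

4 stops

0.5 → 0.6 → 0.8 → 1 → 1.3 → 1.6 → 2 → 2.5 → 3.2 → 4 → 5 → 6 → 8 — count the steps: 12 third-stops = 4 stops.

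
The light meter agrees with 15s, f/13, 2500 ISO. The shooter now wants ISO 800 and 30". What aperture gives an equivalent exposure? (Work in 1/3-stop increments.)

f/10

ISO: 2500 → 2000 → 1600 → 1250 → 1000 → 800 — 1 2/3 stops dropped (darker).
Shutter speed: 15 → 20 → 25 → 30 — 1 stop slower (brighter).
Net change so far: 2/3 stop darker. Offset with the aperture: f/13 → f/11 → f/10.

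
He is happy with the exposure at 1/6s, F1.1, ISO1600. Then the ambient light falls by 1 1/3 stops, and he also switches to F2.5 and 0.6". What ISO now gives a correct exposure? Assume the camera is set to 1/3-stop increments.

ISO 5000

Scene light: 1 1/3 stops darker.
Aperture: f/1.1 → f/1.2 → f/1.4 → f/1.6 → f/1.8 → f/2 → f/2.2 → f/2.5 — 2 1/3 stops smaller aperture (darker).
Shutter speed: 1/6 → 1/5 → 1/4 → 0.3 → 0.4 → 0.5 → 0.6 — 2 stops longer (brighter).
Net so far: 1 2/3 stops darker. ISO: 1600 → 2000 → 2500 → 3200 → 4000 → 5000.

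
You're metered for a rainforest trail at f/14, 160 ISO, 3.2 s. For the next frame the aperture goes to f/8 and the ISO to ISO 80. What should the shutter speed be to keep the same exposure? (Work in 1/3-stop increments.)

Aperture: f/14 → f/13 → f/11 → f/10 → f/9 → f/8 — 1 2/3 stops wider (brighter).
ISO: 160 → 125 → 100 → 80 — 1 stop lower (darker).
Net change so far: 2/3 stop brighter. Offset with the shutter speed: 3.2 → 2.5 → 2.

2 s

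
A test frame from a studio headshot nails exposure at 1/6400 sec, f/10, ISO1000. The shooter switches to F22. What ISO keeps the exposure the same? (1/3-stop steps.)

Aperture: f/10 → f/11 → f/13 → f/14 → f/16 → f/18 → f/20 → f/22 — 2 1/3 stops stopped down (darker).
Need 2 1/3 stops brighter from the ISO: 1000 → 1250 → 1600 → 2000 → 2500 → 3200 → 4000 → 5000.

ISO 5000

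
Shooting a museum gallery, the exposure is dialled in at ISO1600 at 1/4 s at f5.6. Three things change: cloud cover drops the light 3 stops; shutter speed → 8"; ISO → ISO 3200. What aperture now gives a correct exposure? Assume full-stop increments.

Scene light: 3 stops darker.
Shutter speed: 1/4 → 1/2 → 1 → 2 → 4 → 8 — 5 stops longer (brighter).
ISO: 1600 → 3200 — 1 stop higher (brighter).
Net so far: 3 stops brighter. Aperture: f/5.6 → f/8 → f/11 → f/16.

f/16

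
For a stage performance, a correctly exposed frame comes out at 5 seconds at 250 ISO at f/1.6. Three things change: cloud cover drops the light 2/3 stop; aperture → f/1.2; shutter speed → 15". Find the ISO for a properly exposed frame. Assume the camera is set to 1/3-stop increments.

ISO 80

Scene light: 2/3 stop darker.
Aperture: f/1.6 → f/1.4 → f/1.2 — 2/3 stop larger aperture (brighter).
Shutter speed: 5 → 6 → 8 → 10 → 13 → 15 — 1 2/3 stops longer (brighter).
Net so far: 1 2/3 stops brighter. ISO: 250 → 200 → 160 → 125 → 100 → 80.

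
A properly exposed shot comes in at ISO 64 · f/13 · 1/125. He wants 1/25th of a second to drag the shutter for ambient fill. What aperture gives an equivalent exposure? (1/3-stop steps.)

f/29

Shutter speed: 1/125 → 1/100 → 1/80 → 1/60 → 1/50 → 1/40 → 1/30 → 1/25 — 2 1/3 stops slower (brighter).
Need 2 1/3 stops darker from the aperture: f/13 → f/14 → f/16 → f/18 → f/20 → f/22 → f/25 → f/29.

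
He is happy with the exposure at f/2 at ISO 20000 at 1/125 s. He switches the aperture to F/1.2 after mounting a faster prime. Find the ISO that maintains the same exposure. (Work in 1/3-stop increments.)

ISO 8000

Aperture: f/2 → f/1.8 → f/1.6 → f/1.4 → f/1.2 — 1 1/3 stops larger aperture (brighter).
Need 1 1/3 stops darker from the ISO: 20000 → 16000 → 12800 → 10000 → 8000.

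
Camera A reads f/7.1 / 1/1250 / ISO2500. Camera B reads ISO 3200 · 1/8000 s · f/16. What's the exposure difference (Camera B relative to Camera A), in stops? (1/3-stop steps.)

4 2/3 stops darker

Aperture: f/7.1 → f/8 → f/9 → f/10 → f/11 → f/13 → f/14 → f/16 — 2 1/3 stops stopped down (darker).
Shutter speed: 1/1250 → 1/1600 → 1/2000 → 1/2500 → 1/3200 → 1/4000 → 1/5000 → 1/6400 → 1/8000 — 2 2/3 stops faster (darker).
ISO: 2500 → 3200 — 1/3 stop raised (brighter).
Net: −2 1/3 −2 2/3 +1/3 = −4 2/3 stops.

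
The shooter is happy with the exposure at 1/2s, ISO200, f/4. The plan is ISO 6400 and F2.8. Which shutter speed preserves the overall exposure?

ISO: 200 → 400 → 800 → 1600 → 3200 → 6400 — 5 stops raised (brighter).
Aperture: f/4 → f/2.8 — 1 stop wider (brighter).
Net change so far: 6 stops brighter. Offset with the shutter speed: 1/2 → 1/4 → 1/8 → 1/15 → 1/30 → 1/60 → 1/125.

1/125s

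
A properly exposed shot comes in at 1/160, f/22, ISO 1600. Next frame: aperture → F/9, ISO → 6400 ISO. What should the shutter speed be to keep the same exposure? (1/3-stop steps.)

1/4000s

Aperture: f/22 → f/20 → f/18 → f/16 → f/14 → f/13 → f/11 → f/10 → f/9 — 2 2/3 stops wider (brighter).
ISO: 1600 → 2000 → 2500 → 3200 → 4000 → 5000 → 6400 — 2 stops raised (brighter).
Net change so far: 4 2/3 stops brighter. Offset with the shutter speed: 1/160 → 1/200 → 1/250 → 1/320 → 1/400 → 1/500 → 1/640 → 1/800 → 1/1000 → 1/1250 → 1/1600 → 1/2000 → 1/2500 → 1/3200 → 1/4000.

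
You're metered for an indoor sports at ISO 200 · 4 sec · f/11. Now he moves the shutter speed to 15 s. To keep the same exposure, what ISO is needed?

Shutter speed: 4 → 8 → 15 — 2 stops longer (brighter).
Need 2 stops darker from the ISO: 200 → 100 → 50.

ISO 50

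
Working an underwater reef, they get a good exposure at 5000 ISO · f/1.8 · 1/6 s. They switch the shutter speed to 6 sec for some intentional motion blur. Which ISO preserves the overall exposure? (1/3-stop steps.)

Shutter speed: 1/6 → 1/5 → 1/4 → 0.3 → 0.4 → 0.5 → 0.6 → 0.8 → 1 → 1.3 → 1.6 → 2 → 2.5 → 3.2 → 4 → 5 → 6 — 5 1/3 stops longer (brighter).
Need 5 1/3 stops darker from the ISO: 5000 → 4000 → 3200 → 2500 → 2000 → 1600 → 1250 → 1000 → 800 → 640 → 500 → 400 → 320 → 250 → 200 → 160 → 125.

ISO 125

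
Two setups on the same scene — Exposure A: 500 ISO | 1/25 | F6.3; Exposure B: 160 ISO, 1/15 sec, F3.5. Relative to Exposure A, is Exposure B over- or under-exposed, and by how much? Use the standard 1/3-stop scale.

Aperture: f/6.3 → f/5.6 → f/5 → f/4.5 → f/4 → f/3.5 — 1 2/3 stops wider (brighter).
Shutter speed: 1/25 → 1/20 → 1/15 — 2/3 stop longer (brighter).
ISO: 500 → 400 → 320 → 250 → 200 → 160 — 1 2/3 stops lower (darker).
Net: +1 2/3 +2/3 −1 2/3 = +2/3 stops.

2/3 stop brighter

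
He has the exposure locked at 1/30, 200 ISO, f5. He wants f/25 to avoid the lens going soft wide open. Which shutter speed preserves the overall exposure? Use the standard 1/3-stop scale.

Aperture: f/5 → f/5.6 → f/6.3 → f/7.1 → f/8 → f/9 → f/10 → f/11 → f/13 → f/14 → f/16 → f/18 → f/20 → f/22 → f/25 — 4 2/3 stops smaller aperture (darker).
Need 4 2/3 stops brighter from the shutter speed: 1/30 → 1/25 → 1/20 → 1/15 → 1/13 → 1/10 → 1/8 → 1/6 → 1/5 → 1/4 → 0.3 → 0.4 → 0.5 → 0.6 → 0.8.

0.8 s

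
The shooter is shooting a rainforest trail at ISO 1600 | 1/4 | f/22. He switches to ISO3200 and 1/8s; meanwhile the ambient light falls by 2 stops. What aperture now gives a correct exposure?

f/11

Scene light: 2 stops darker.
ISO: 1600 → 3200 — 1 stop raised (brighter).
Shutter speed: 1/4 → 1/8 — 1 stop faster (darker).
Net so far: 2 stops darker. Aperture: f/22 → f/16 → f/11.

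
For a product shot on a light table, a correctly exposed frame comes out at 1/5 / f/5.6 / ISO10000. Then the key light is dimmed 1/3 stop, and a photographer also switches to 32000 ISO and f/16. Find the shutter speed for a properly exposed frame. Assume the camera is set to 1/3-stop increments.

0.6 s

Scene light: 1/3 stop darker.
ISO: 10000 → 12800 → 16000 → 20000 → 25600 → 32000 — 1 2/3 stops higher (brighter).
Aperture: f/5.6 → f/6.3 → f/7.1 → f/8 → f/9 → f/10 → f/11 → f/13 → f/14 → f/16 — 3 stops narrower (darker).
Net so far: 1 2/3 stops darker. Shutter speed: 1/5 → 1/4 → 0.3 → 0.4 → 0.5 → 0.6.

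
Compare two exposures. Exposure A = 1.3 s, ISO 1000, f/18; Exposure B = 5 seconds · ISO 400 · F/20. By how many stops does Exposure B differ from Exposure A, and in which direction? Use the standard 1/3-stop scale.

Aperture: f/18 → f/20 — 1/3 stop smaller aperture (darker).
Shutter speed: 1.3 → 1.6 → 2 → 2.5 → 3.2 → 4 → 5 — 2 stops longer (brighter).
ISO: 1000 → 800 → 640 → 500 → 400 — 1 1/3 stops lower (darker).
Net: −1/3 +2 −1 1/3 = +1/3 stops.

1/3 stop brighter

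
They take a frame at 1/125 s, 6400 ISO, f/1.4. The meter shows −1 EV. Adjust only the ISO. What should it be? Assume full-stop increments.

Underexposed by 1 stop → need 1 stop brighter.
ISO: 6400 → 12800.

ISO 12800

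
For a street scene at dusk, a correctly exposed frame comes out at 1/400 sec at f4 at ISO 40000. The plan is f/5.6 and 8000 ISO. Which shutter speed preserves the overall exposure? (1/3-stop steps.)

Aperture: f/4 → f/4.5 → f/5 → f/5.6 — 1 stop stopped down (darker).
ISO: 40000 → 32000 → 25600 → 20000 → 16000 → 12800 → 10000 → 8000 — 2 1/3 stops dropped (darker).
Net change so far: 3 1/3 stops darker. Offset with the shutter speed: 1/400 → 1/320 → 1/250 → 1/200 → 1/160 → 1/125 → 1/100 → 1/80 → 1/60 → 1/50 → 1/40.

1/40s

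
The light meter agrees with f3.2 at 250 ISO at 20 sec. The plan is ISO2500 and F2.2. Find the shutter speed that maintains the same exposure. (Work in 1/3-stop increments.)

ISO: 250 → 320 → 400 → 500 → 640 → 800 → 1000 → 1250 → 1600 → 2000 → 2500 — 3 1/3 stops raised (brighter).
Aperture: f/3.2 → f/2.8 → f/2.5 → f/2.2 — 1 stop wider (brighter).
Net change so far: 4 1/3 stops brighter. Offset with the shutter speed: 20 → 15 → 13 → 10 → 8 → 6 → 5 → 4 → 3.2 → 2.5 → 2 → 1.6 → 1.3 → 1.

1 s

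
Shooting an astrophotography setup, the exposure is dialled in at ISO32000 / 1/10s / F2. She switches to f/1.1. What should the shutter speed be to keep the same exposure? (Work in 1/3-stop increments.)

Aperture: f/2 → f/1.8 → f/1.6 → f/1.4 → f/1.2 → f/1.1 — 1 2/3 stops larger aperture (brighter).
Need 1 2/3 stops darker from the shutter speed: 1/10 → 1/13 → 1/15 → 1/20 → 1/25 → 1/30.

1/30s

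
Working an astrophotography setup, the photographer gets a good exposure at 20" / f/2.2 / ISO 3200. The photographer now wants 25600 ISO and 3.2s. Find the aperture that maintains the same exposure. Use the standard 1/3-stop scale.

f/2.5

ISO: 3200 → 4000 → 5000 → 6400 → 8000 → 10000 → 12800 → 16000 → 20000 → 25600 — 3 stops raised (brighter).
Shutter speed: 20 → 15 → 13 → 10 → 8 → 6 → 5 → 4 → 3.2 — 2 2/3 stops faster (darker).
Net change so far: 1/3 stop brighter. Offset with the aperture: f/2.2 → f/2.5.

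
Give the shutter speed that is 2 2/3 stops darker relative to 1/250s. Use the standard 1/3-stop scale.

Shutter speed: 1/250 → 1/320 → 1/400 → 1/500 → 1/640 → 1/800 → 1/1000 → 1/1250 → 1/1600 — 2 2/3 stops faster (darker).

1/1600s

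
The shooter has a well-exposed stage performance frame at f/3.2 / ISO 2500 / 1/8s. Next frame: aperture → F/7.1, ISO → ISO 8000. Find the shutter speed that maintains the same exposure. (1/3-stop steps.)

1/5s

Aperture: f/3.2 → f/3.5 → f/4 → f/4.5 → f/5 → f/5.6 → f/6.3 → f/7.1 — 2 1/3 stops stopped down (darker).
ISO: 2500 → 3200 → 4000 → 5000 → 6400 → 8000 — 1 2/3 stops higher (brighter).
Net change so far: 2/3 stop darker. Offset with the shutter speed: 1/8 → 1/6 → 1/5.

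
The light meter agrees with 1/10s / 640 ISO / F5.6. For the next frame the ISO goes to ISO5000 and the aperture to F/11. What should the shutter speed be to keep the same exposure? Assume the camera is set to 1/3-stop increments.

ISO: 640 → 800 → 1000 → 1250 → 1600 → 2000 → 2500 → 3200 → 4000 → 5000 — 3 stops higher (brighter).
Aperture: f/5.6 → f/6.3 → f/7.1 → f/8 → f/9 → f/10 → f/11 — 2 stops smaller aperture (darker).
Net change so far: 1 stop brighter. Offset with the shutter speed: 1/10 → 1/13 → 1/15 → 1/20.

1/20s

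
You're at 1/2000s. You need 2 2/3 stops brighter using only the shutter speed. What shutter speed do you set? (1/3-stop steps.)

Shutter speed: 1/2000 → 1/1600 → 1/1250 → 1/1000 → 1/800 → 1/640 → 1/500 → 1/400 → 1/320 — 2 2/3 stops slower (brighter).

1/320s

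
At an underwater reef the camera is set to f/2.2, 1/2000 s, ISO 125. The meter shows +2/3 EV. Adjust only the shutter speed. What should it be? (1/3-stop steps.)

1/3200s

Overexposed by 2/3 stop → need 2/3 stop darker.
Shutter speed: 1/2000 → 1/2500 → 1/3200.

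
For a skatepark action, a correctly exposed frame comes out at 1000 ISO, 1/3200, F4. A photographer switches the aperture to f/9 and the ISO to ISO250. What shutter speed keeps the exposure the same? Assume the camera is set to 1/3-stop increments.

1/160s

Aperture: f/4 → f/4.5 → f/5 → f/5.6 → f/6.3 → f/7.1 → f/8 → f/9 — 2 1/3 stops narrower (darker).
ISO: 1000 → 800 → 640 → 500 → 400 → 320 → 250 — 2 stops dropped (darker).
Net change so far: 4 1/3 stops darker. Offset with the shutter speed: 1/3200 → 1/2500 → 1/2000 → 1/1600 → 1/1250 → 1/1000 → 1/800 → 1/640 → 1/500 → 1/400 → 1/320 → 1/250 → 1/200 → 1/160.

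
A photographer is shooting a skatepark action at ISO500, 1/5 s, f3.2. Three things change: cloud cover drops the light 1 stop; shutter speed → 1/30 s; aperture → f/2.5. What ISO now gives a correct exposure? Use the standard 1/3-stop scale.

ISO 4000

Scene light: 1 stop darker.
Shutter speed: 1/5 → 1/6 → 1/8 → 1/10 → 1/13 → 1/15 → 1/20 → 1/25 → 1/30 — 2 2/3 stops faster (darker).
Aperture: f/3.2 → f/2.8 → f/2.5 — 2/3 stop wider (brighter).
Net so far: 3 stops darker. ISO: 500 → 640 → 800 → 1000 → 1250 → 1600 → 2000 → 2500 → 3200 → 4000.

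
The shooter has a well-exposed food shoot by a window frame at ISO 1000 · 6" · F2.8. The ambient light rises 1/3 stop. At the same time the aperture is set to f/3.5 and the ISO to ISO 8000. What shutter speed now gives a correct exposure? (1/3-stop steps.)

1 s

Scene light: 1/3 stop brighter.
Aperture: f/2.8 → f/3.2 → f/3.5 — 2/3 stop stopped down (darker).
ISO: 1000 → 1250 → 1600 → 2000 → 2500 → 3200 → 4000 → 5000 → 6400 → 8000 — 3 stops higher (brighter).
Net so far: 2 2/3 stops brighter. Shutter speed: 6 → 5 → 4 → 3.2 → 2.5 → 2 → 1.6 → 1.3 → 1.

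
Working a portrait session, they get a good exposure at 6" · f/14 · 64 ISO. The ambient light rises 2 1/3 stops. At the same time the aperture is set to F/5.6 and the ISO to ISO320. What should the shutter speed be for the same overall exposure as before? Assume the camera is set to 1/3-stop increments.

1/25s

Scene light: 2 1/3 stops brighter.
Aperture: f/14 → f/13 → f/11 → f/10 → f/9 → f/8 → f/7.1 → f/6.3 → f/5.6 — 2 2/3 stops opened up (brighter).
ISO: 64 → 80 → 100 → 125 → 160 → 200 → 250 → 320 — 2 1/3 stops higher (brighter).
Net so far: 7 1/3 stops brighter. Shutter speed: 6 → 5 → 4 → 3.2 → 2.5 → 2 → 1.6 → 1.3 → 1 → 0.8 → 0.6 → 0.5 → 0.4 → 0.3 → 1/4 → 1/5 → 1/6 → 1/8 → 1/10 → 1/13 → 1/15 → 1/20 → 1/25.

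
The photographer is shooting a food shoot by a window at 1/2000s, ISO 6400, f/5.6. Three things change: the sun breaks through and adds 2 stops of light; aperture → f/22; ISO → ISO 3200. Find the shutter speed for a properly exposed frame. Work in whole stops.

1/250s

Scene light: 2 stops brighter.
Aperture: f/5.6 → f/8 → f/11 → f/16 → f/22 — 4 stops narrower (darker).
ISO: 6400 → 3200 — 1 stop lower (darker).
Net so far: 3 stops darker. Shutter speed: 1/2000 → 1/1000 → 1/500 → 1/250.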